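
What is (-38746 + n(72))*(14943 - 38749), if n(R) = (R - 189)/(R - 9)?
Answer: 6457020410/7 ≈ 9.2243e+8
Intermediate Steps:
n(R) = (-189 + R)/(-9 + R)
(-38746 + n(72))*(14943 - 38749) = (-38746 + (-189 + 72)/(-9 + 72))*(14943 - 38749) = (-38746 - 117/63)*(-23806) = (-38746 + (1/63)*(-117))*(-23806) = (-38746 - 13/7)*(-23806) = -271235/7*(-23806) = 6457020410/7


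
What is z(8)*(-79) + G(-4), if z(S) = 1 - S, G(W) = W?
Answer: 549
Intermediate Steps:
z(8)*(-79) + G(-4) = (1 - 1*8)*(-79) - 4 = (1 - 8)*(-79) - 4 = -7*(-79) - 4 = 553 - 4 = 549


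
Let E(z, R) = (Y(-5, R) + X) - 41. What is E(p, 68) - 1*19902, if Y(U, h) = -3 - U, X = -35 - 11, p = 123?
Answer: -19987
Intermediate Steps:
X = -46
E(z, R) = -85 (E(z, R) = ((-3 - 1*(-5)) - 46) - 41 = ((-3 + 5) - 46) - 41 = (2 - 46) - 41 = -44 - 41 = -85)
E(p, 68) - 1*19902 = -85 - 1*19902 = -85 - 19902 = -19987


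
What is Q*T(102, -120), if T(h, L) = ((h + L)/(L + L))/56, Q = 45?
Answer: 27/448 ≈ 0.060268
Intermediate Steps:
T(h, L) = (L + h)/(112*L) (T(h, L) = ((L + h)/((2*L)))*(1/56) = ((L + h)*(1/(2*L)))*(1/56) = ((L + h)/(2*L))*(1/56) = (L + h)/(112*L))
Q*T(102, -120) = 45*((1/112)*(-120 + 102)/(-120)) = 45*((1/112)*(-1/120)*(-18)) = 45*(3/2240) = 27/448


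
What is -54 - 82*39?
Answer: -3252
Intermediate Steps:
-54 - 82*39 = -54 - 3198 = -3252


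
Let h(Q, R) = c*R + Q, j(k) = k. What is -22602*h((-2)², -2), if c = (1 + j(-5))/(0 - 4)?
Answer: -45204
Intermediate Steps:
c = 1 (c = (1 - 5)/(0 - 4) = -4/(-4) = -4*(-¼) = 1)
h(Q, R) = Q + R (h(Q, R) = 1*R + Q = R + Q = Q + R)
-22602*h((-2)², -2) = -22602*((-2)² - 2) = -22602*(4 - 2) = -22602*2 = -45204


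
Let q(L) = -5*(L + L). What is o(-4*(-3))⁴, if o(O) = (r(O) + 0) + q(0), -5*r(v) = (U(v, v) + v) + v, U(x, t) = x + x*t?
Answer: 1679616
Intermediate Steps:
U(x, t) = x + t*x
q(L) = -10*L
r(v) = -2*v/5 - v*(1 + v)/5 (r(v) = -((v*(1 + v) + v) + v)/5 = -((v + v*(1 + v)) + v)/5 = -(2*v + v*(1 + v))/5 = -2*v/5 - v*(1 + v)/5)
o(O) = O*(-3 - O)/5 (o(O) = (O*(-3 - O)/5 + 0) - 10*0 = O*(-3 - O)/5 + 0 = O*(-3 - O)/5)
o(-4*(-3))⁴ = ((-4*(-3))*(-3 - (-4)*(-3))/5)⁴ = ((⅕)*12*(-3 - 1*12))⁴ = ((⅕)*12*(-3 - 12))⁴ = ((⅕)*12*(-15))⁴ = (-36)⁴ = 1679616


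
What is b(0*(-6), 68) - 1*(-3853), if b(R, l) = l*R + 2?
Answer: 3855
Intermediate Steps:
b(R, l) = 2 + R*l (b(R, l) = R*l + 2 = 2 + R*l)
b(0*(-6), 68) - 1*(-3853) = (2 + (0*(-6))*68) - 1*(-3853) = (2 + 0*68) + 3853 = (2 + 0) + 3853 = 2 + 3853 = 3855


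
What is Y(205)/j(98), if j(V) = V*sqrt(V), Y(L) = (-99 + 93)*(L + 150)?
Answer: -1065*sqrt(2)/686 ≈ -2.1955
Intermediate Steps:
Y(L) = -900 - 6*L (Y(L) = -6*(150 + L) = -900 - 6*L)
j(V) = V**(3/2)
Y(205)/j(98) = (-900 - 6*205)/(98**(3/2)) = (-900 - 1230)/((686*sqrt(2))) = -1065*sqrt(2)/686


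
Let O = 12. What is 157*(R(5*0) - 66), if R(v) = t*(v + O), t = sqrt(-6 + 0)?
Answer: -10362 + 1884*I*sqrt(6) ≈ -10362.0 + 4614.8*I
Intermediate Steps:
t = I*sqrt(6) (t = sqrt(-6) = I*sqrt(6) ≈ 2.4495*I)
R(v) = I*sqrt(6)*(12 + v) (R(v) = (I*sqrt(6))*(v + 12) = (I*sqrt(6))*(12 + v) = I*sqrt(6)*(12 + v))
157*(R(5*0) - 66) = 157*(I*sqrt(6)*(12 + 5*0) - 66) = 157*(I*sqrt(6)*(12 + 0) - 66) = 157*(I*sqrt(6)*12 - 66) = 157*(12*I*sqrt(6) - 66) = 157*(-66 + 12*I*sqrt(6)) = -10362 + 1884*I*sqrt(6)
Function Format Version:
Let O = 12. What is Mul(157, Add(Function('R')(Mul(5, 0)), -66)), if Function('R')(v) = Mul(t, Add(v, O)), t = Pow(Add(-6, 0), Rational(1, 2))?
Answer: Add(-10362, Mul(1884, I, Pow(6, Rational(1, 2)))) ≈ Add(-10362., Mul(4614.8, I))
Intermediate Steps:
t = Mul(I, Pow(6, Rational(1, 2))) (t = Pow(-6, Rational(1, 2)) = Mul(I, Pow(6, Rational(1, 2))) ≈ Mul(2.4495, I))
Function('R')(v) = Mul(I, Pow(6, Rational(1, 2)), Add(12, v)) (Function('R')(v) = Mul(Mul(I, Pow(6, Rational(1, 2))), Add(v, 12)) = Mul(Mul(I, Pow(6, Rational(1, 2))), Add(12, v)) = Mul(I, Pow(6, Rational(1, 2)), Add(12, v)))
Mul(157, Add(Function('R')(Mul(5, 0)), -66)) = Mul(157, Add(Mul(I, Pow(6, Rational(1, 2)), Add(12, Mul(5, 0))), -66)) = Mul(157, Add(Mul(I, Pow(6, Rational(1, 2)), Add(12, 0)), -66)) = Mul(157, Add(Mul(I, Pow(6, Rational(1, 2)), 12), -66)) = Mul(157, Add(Mul(12, I, Pow(6, Rational(1, 2))), -66)) = Mul(157, Add(-66, Mul(12, I, Pow(6, Rational(1, 2))))) = Add(-10362, Mul(1884, I, Pow(6, Rational(1, 2))))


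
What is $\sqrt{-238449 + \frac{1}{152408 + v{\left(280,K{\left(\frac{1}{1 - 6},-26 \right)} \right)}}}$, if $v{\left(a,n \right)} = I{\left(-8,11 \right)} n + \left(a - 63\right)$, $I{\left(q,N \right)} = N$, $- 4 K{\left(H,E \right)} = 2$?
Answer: $\frac{i \sqrt{22216495324544851}}{305239} \approx 488.31 i$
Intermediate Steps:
$K{\left(H,E \right)} = - \frac{1}{2}$ ($K{\left(H,E \right)} = \left(- \frac{1}{4}\right) 2 = - \frac{1}{2}$)
$v{\left(a,n \right)} = -63 + a + 11 n$ ($v{\left(a,n \right)} = 11 n + \left(a - 63\right) = 11 n + \left(-63 + a\right) = -63 + a + 11 n$)
$\sqrt{-238449 + \frac{1}{152408 + v{\left(280,K{\left(\frac{1}{1 - 6},-26 \right)} \right)}}} = \sqrt{-238449 + \frac{1}{152408 + \left(-63 + 280 + 11 \left(- \frac{1}{2}\right)\right)}} = \sqrt{-238449 + \frac{1}{152408 - - \frac{423}{2}}} = \sqrt{-238449 + \frac{1}{152408 + \frac{423}{2}}} = \sqrt{-238449 + \frac{1}{\frac{305239}{2}}} = \sqrt{-238449 + \frac{2}{305239}} = \sqrt{- \frac{72783934309}{305239}} = \frac{i \sqrt{22216495324544851}}{305239}$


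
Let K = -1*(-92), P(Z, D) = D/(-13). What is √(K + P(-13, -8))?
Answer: 2*√3913/13 ≈ 9.6237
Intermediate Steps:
P(Z, D) = -D/13 (P(Z, D) = D*(-1/13) = -D/13)
K = 92
√(K + P(-13, -8)) = √(92 - 1/13*(-8)) = √(92 + 8/13) = √(1204/13) = 2*√3913/13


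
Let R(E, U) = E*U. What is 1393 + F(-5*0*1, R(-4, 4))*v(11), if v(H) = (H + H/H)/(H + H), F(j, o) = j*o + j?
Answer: 1393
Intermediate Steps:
F(j, o) = j + j*o
v(H) = (1 + H)/(2*H) (v(H) = (H + 1)/((2*H)) = (1 + H)*(1/(2*H)) = (1 + H)/(2*H))
1393 + F(-5*0*1, R(-4, 4))*v(11) = 1393 + ((-5*0*1)*(1 - 4*4))*((1/2)*(1 + 11)/11) = 1393 + ((0*1)*(1 - 16))*((1/2)*(1/11)*12) = 1393 + (0*(-15))*(6/11) = 1393 + 0*(6/11) = 1393 + 0 = 1393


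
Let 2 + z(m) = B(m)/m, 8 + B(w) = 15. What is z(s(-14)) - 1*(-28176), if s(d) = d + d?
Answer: 112695/4 ≈ 28174.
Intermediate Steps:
s(d) = 2*d
B(w) = 7 (B(w) = -8 + 15 = 7)
z(m) = -2 + 7/m
z(s(-14)) - 1*(-28176) = (-2 + 7/((2*(-14)))) - 1*(-28176) = (-2 + 7/(-28)) + 28176 = (-2 + 7*(-1/28)) + 28176 = (-2 - ¼) + 28176 = -9/4 + 28176 = 112695/4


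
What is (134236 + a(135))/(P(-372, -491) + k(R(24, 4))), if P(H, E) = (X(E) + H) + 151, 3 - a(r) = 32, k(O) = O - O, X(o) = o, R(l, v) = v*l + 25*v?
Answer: -134207/712 ≈ -188.49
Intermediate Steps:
R(l, v) = 25*v + l*v (R(l, v) = l*v + 25*v = 25*v + l*v)
k(O) = 0
a(r) = -29 (a(r) = 3 - 1*32 = 3 - 32 = -29)
P(H, E) = 151 + E + H (P(H, E) = (E + H) + 151 = 151 + E + H)
(134236 + a(135))/(P(-372, -491) + k(R(24, 4))) = (134236 - 29)/((151 - 491 - 372) + 0) = 134207/(-712 + 0) = 134207/(-712) = 134207*(-1/712) = -134207/712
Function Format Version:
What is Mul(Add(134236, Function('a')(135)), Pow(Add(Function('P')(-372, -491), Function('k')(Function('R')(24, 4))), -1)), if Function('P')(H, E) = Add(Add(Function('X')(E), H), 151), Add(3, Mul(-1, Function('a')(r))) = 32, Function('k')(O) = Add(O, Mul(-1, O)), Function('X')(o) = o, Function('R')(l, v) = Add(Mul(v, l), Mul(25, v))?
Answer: Rational(-134207, 712) ≈ -188.49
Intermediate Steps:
Function('R')(l, v) = Add(Mul(25, v), Mul(l, v)) (Function('R')(l, v) = Add(Mul(l, v), Mul(25, v)) = Add(Mul(25, v), Mul(l, v)))
Function('k')(O) = 0
Function('a')(r) = -29 (Function('a')(r) = Add(3, Mul(-1, 32)) = Add(3, -32) = -29)
Function('P')(H, E) = Add(151, E, H) (Function('P')(H, E) = Add(Add(E, H), 151) = Add(151, E, H))
Mul(Add(134236, Function('a')(135)), Pow(Add(Function('P')(-372, -491), Function('k')(Function('R')(24, 4))), -1)) = Mul(Add(134236, -29), Pow(Add(Add(151, -491, -372), 0), -1)) = Mul(134207, Pow(Add(-712, 0), -1)) = Mul(134207, Pow(-712, -1)) = Mul(134207, Rational(-1, 712)) = Rational(-134207, 712)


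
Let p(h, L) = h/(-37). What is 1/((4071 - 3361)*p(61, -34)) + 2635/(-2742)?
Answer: -28555826/29689005 ≈ -0.96183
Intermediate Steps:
p(h, L) = -h/37 (p(h, L) = h*(-1/37) = -h/37)
1/((4071 - 3361)*p(61, -34)) + 2635/(-2742) = 1/((4071 - 3361)*((-1/37*61))) + 2635/(-2742) = 1/(710*(-61/37)) + 2635*(-1/2742) = (1/710)*(-37/61) - 2635/2742 = -37/43310 - 2635/2742 = -28555826/29689005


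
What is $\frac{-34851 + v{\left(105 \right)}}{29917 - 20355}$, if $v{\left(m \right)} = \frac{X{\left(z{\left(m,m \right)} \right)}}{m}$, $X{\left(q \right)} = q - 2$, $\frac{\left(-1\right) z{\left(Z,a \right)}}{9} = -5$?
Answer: $- \frac{1829656}{502005} \approx -3.6447$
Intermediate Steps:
$z{\left(Z,a \right)} = 45$ ($z{\left(Z,a \right)} = \left(-9\right) \left(-5\right) = 45$)
$X{\left(q \right)} = -2 + q$ ($X{\left(q \right)} = q - 2 = -2 + q$)
$v{\left(m \right)} = \frac{43}{m}$ ($v{\left(m \right)} = \frac{-2 + 45}{m} = \frac{43}{m}$)
$\frac{-34851 + v{\left(105 \right)}}{29917 - 20355} = \frac{-34851 + \frac{43}{105}}{29917 - 20355} = - \frac{3659312}{105 \cdot 9562} = \left(- \frac{3659312}{105}\right) \frac{1}{9562} = - \frac{1829656}{502005}$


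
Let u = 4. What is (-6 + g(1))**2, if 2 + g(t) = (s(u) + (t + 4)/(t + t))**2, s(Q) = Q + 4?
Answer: 167281/16 ≈ 10455.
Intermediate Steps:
s(Q) = 4 + Q
g(t) = -2 + (8 + (4 + t)/(2*t))**2 (g(t) = -2 + ((4 + 4) + (t + 4)/(t + t))**2 = -2 + (8 + (4 + t)/((2*t)))**2 = -2 + (8 + (4 + t)*(1/(2*t)))**2 = -2 + (8 + (4 + t)/(2*t))**2)
(-6 + g(1))**2 = (-6 + (281/4 + 4/1**2 + 34/1))**2 = (-6 + (281/4 + 4*1 + 34*1))**2 = (-6 + (281/4 + 4 + 34))**2 = (-6 + 433/4)**2 = (409/4)**2 = 167281/16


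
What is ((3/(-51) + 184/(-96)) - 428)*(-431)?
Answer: 37805165/204 ≈ 1.8532e+5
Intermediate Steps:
((3/(-51) + 184/(-96)) - 428)*(-431) = ((3*(-1/51) + 184*(-1/96)) - 428)*(-431) = ((-1/17 - 23/12) - 428)*(-431) = (-403/204 - 428)*(-431) = -87715/204*(-431) = 37805165/204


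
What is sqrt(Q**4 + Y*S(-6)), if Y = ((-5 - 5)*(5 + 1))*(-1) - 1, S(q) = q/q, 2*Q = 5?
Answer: sqrt(1569)/4 ≈ 9.9026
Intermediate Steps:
Q = 5/2 (Q = (1/2)*5 = 5/2 ≈ 2.5000)
S(q) = 1
Y = 59 (Y = -10*6*(-1) - 1 = -60*(-1) - 1 = 60 - 1 = 59)
sqrt(Q**4 + Y*S(-6)) = sqrt((5/2)**4 + 59*1) = sqrt(625/16 + 59) = sqrt(1569/16) = sqrt(1569)/4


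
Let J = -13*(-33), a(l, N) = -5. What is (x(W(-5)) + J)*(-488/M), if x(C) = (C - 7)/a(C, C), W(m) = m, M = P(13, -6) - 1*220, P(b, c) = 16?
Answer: 87718/85 ≈ 1032.0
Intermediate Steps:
M = -204 (M = 16 - 1*220 = 16 - 220 = -204)
x(C) = 7/5 - C/5 (x(C) = (C - 7)/(-5) = (-7 + C)*(-⅕) = 7/5 - C/5)
J = 429
(x(W(-5)) + J)*(-488/M) = ((7/5 - ⅕*(-5)) + 429)*(-488/(-204)) = ((7/5 + 1) + 429)*(-488*(-1/204)) = (12/5 + 429)*(122/51) = (2157/5)*(122/51) = 87718/85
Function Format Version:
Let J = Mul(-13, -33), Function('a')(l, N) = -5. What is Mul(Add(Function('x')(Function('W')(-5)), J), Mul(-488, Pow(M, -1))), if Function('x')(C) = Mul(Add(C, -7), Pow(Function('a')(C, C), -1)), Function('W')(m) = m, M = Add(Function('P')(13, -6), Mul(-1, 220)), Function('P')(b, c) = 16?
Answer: Rational(87718, 85) ≈ 1032.0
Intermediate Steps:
M = -204 (M = Add(16, Mul(-1, 220)) = Add(16, -220) = -204)
Function('x')(C) = Add(Rational(7, 5), Mul(Rational(-1, 5), C)) (Function('x')(C) = Mul(Add(C, -7), Pow(-5, -1)) = Mul(Add(-7, C), Rational(-1, 5)) = Add(Rational(7, 5), Mul(Rational(-1, 5), C)))
J = 429
Mul(Add(Function('x')(Function('W')(-5)), J), Mul(-488, Pow(M, -1))) = Mul(Add(Add(Rational(7, 5), Mul(Rational(-1, 5), -5)), 429), Mul(-488, Pow(-204, -1))) = Mul(Add(Add(Rational(7, 5), 1), 429), Mul(-488, Rational(-1, 204))) = Mul(Add(Rational(12, 5), 429), Rational(122, 51)) = Mul(Rational(2157, 5), Rational(122, 51)) = Rational(87718, 85)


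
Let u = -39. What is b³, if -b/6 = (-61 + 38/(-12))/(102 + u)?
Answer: 166375/729 ≈ 228.22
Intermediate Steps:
b = 55/9 (b = -6*(-61 + 38/(-12))/(102 - 39) = -6*(-61 + 38*(-1/12))/63 = -6*(-61 - 19/6)/63 = -(-385)/63 = -6*(-55/54) = 55/9 ≈ 6.1111)
b³ = (55/9)³ = 166375/729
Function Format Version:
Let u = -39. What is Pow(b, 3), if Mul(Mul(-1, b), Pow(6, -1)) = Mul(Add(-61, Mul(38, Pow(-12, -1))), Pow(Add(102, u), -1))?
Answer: Rational(166375, 729) ≈ 228.22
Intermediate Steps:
b = Rational(55, 9) (b = Mul(-6, Mul(Add(-61, Mul(38, Pow(-12, -1))), Pow(Add(102, -39), -1))) = Mul(-6, Mul(Add(-61, Mul(38, Rational(-1, 12))), Pow(63, -1))) = Mul(-6, Mul(Add(-61, Rational(-19, 6)), Rational(1, 63))) = Mul(-6, Mul(Rational(-385, 6), Rational(1, 63))) = Mul(-6, Rational(-55, 54)) = Rational(55, 9) ≈ 6.1111)
Pow(b, 3) = Pow(Rational(55, 9), 3) = Rational(166375, 729)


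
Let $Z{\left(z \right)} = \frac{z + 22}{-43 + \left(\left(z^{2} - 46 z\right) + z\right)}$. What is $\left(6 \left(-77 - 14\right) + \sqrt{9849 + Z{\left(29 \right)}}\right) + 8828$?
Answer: $8282 + \frac{4 \sqrt{104029}}{13} \approx 8381.2$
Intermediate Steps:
$Z{\left(z \right)} = \frac{22 + z}{-43 + z^{2} - 45 z}$ ($Z{\left(z \right)} = \frac{22 + z}{-43 + \left(z^{2} - 45 z\right)} = \frac{22 + z}{-43 + z^{2} - 45 z}$)
$\left(6 \left(-77 - 14\right) + \sqrt{9849 + Z{\left(29 \right)}}\right) + 8828 = \left(6 \left(-77 - 14\right) + \sqrt{9849 + \frac{22 + 29}{-43 + 29^{2} - 1305}}\right) + 8828 = \left(6 \left(-91\right) + \sqrt{9849 + \frac{1}{-43 + 841 - 1305} \cdot 51}\right) + 8828 = \left(-546 + \sqrt{9849 + \frac{1}{-507} \cdot 51}\right) + 8828 = \left(-546 + \sqrt{9849 - \frac{17}{169}}\right) + 8828 = \left(-546 + \sqrt{\frac{1664464}{169}}\right) + 8828 = \left(-546 + \frac{4 \sqrt{104029}}{13}\right) + 8828 = 8282 + \frac{4 \sqrt{104029}}{13}$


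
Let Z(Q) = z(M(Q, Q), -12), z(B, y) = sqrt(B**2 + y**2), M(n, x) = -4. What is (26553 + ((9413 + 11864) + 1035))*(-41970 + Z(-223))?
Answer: -2050864050 + 195460*sqrt(10) ≈ -2.0502e+9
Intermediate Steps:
Z(Q) = 4*sqrt(10) (Z(Q) = sqrt((-4)**2 + (-12)**2) = sqrt(16 + 144) = sqrt(160) = 4*sqrt(10))
(26553 + ((9413 + 11864) + 1035))*(-41970 + Z(-223)) = (26553 + ((9413 + 11864) + 1035))*(-41970 + 4*sqrt(10)) = (26553 + (21277 + 1035))*(-41970 + 4*sqrt(10)) = (26553 + 22312)*(-41970 + 4*sqrt(10)) = 48865*(-41970 + 4*sqrt(10)) = -2050864050 + 195460*sqrt(10)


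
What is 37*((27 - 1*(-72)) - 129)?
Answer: -1110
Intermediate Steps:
37*((27 - 1*(-72)) - 129) = 37*((27 + 72) - 129) = 37*(99 - 129) = 37*(-30) = -1110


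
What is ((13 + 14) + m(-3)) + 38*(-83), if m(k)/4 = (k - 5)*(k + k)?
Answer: -2935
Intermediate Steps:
m(k) = 8*k*(-5 + k) (m(k) = 4*((k - 5)*(k + k)) = 4*((-5 + k)*(2*k)) = 4*(2*k*(-5 + k)) = 8*k*(-5 + k))
((13 + 14) + m(-3)) + 38*(-83) = ((13 + 14) + 8*(-3)*(-5 - 3)) + 38*(-83) = (27 + 8*(-3)*(-8)) - 3154 = (27 + 192) - 3154 = 219 - 3154 = -2935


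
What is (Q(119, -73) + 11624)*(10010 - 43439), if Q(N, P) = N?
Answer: -392556747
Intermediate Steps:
(Q(119, -73) + 11624)*(10010 - 43439) = (119 + 11624)*(10010 - 43439) = 11743*(-33429) = -392556747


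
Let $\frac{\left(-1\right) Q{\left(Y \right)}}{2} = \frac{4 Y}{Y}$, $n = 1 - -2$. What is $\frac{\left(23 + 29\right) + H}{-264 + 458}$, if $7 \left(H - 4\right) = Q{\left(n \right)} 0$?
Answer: $\frac{28}{97} \approx 0.28866$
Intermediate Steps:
$n = 3$ ($n = 1 + 2 = 3$)
$Q{\left(Y \right)} = -8$ ($Q{\left(Y \right)} = - 2 \frac{4 Y}{Y} = \left(-2\right) 4 = -8$)
$H = 4$ ($H = 4 + \frac{\left(-8\right) 0}{7} = 4 + \frac{1}{7} \cdot 0 = 4 + 0 = 4$)
$\frac{\left(23 + 29\right) + H}{-264 + 458} = \frac{\left(23 + 29\right) + 4}{-264 + 458} = \frac{52 + 4}{194} = 56 \cdot \frac{1}{194} = \frac{28}{97}$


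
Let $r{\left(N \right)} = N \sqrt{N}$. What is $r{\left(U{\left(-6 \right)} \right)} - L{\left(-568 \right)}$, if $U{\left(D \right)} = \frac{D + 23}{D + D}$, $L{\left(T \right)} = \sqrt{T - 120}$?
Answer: $\frac{i \left(- 288 \sqrt{43} - 17 \sqrt{51}\right)}{72} \approx - 27.916 i$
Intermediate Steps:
$L{\left(T \right)} = \sqrt{-120 + T}$
$U{\left(D \right)} = \frac{23 + D}{2 D}$
$r{\left(N \right)} = N^{\frac{3}{2}}$
$r{\left(U{\left(-6 \right)} \right)} - L{\left(-568 \right)} = \left(\frac{23 - 6}{2 \left(-6\right)}\right)^{\frac{3}{2}} - \sqrt{-120 - 568} = \left(\frac{1}{2} \left(- \frac{1}{6}\right) 17\right)^{\frac{3}{2}} - \sqrt{-688} = \left(- \frac{17}{12}\right)^{\frac{3}{2}} - 4 i \sqrt{43} = - \frac{17 i \sqrt{51}}{72} - 4 i \sqrt{43} = - 4 i \sqrt{43} - \frac{17 i \sqrt{51}}{72}$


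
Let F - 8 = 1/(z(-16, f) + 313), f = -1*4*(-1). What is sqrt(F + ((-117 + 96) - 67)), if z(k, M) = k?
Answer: I*sqrt(784047)/99 ≈ 8.9441*I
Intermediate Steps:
f = 4 (f = -4*(-1) = 4)
F = 2377/297 (F = 8 + 1/(-16 + 313) = 8 + 1/297 = 2377/297 ≈ 8.0034)
sqrt(F + ((-117 + 96) - 67)) = sqrt(2377/297 + ((-117 + 96) - 67)) = sqrt(2377/297 + (-21 - 67)) = sqrt(2377/297 - 88) = sqrt(-23759/297) = I*sqrt(784047)/99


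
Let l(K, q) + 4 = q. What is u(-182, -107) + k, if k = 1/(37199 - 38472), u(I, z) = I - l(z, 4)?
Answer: -231687/1273 ≈ -182.00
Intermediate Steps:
l(K, q) = -4 + q
u(I, z) = I (u(I, z) = I - (-4 + 4) = I - 1*0 = I + 0 = I)
k = -1/1273 (k = 1/(-1273) = -1/1273 ≈ -0.00078555)
u(-182, -107) + k = -182 - 1/1273 = -231687/1273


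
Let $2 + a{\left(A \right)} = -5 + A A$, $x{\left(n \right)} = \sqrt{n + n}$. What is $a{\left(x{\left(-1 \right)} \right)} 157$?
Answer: $-1413$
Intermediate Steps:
$x{\left(n \right)} = \sqrt{2} \sqrt{n}$ ($x{\left(n \right)} = \sqrt{2 n} = \sqrt{2} \sqrt{n}$)
$a{\left(A \right)} = -7 + A^{2}$ ($a{\left(A \right)} = -2 + \left(-5 + A A\right) = -2 + \left(-5 + A^{2}\right) = -7 + A^{2}$)
$a{\left(x{\left(-1 \right)} \right)} 157 = \left(-7 + \left(\sqrt{2} \sqrt{-1}\right)^{2}\right) 157 = \left(-7 + \left(\sqrt{2} i\right)^{2}\right) 157 = \left(-7 + \left(i \sqrt{2}\right)^{2}\right) 157 = \left(-7 - 2\right) 157 = \left(-9\right) 157 = -1413$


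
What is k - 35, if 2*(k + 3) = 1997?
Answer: 1921/2 ≈ 960.50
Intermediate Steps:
k = 1991/2 (k = -3 + (½)*1997 = -3 + 1997/2 = 1991/2 ≈ 995.50)
k - 35 = 1991/2 - 35 = 1921/2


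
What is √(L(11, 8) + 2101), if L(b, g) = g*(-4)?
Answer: √2069 ≈ 45.486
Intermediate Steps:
L(b, g) = -4*g
√(L(11, 8) + 2101) = √(-4*8 + 2101) = √(-32 + 2101) = √2069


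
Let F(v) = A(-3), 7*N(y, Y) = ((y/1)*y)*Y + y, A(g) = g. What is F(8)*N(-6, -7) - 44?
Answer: 466/7 ≈ 66.571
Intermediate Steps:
N(y, Y) = y/7 + Y*y²/7 (N(y, Y) = (((y/1)*y)*Y + y)/7 = (((y*1)*y)*Y + y)/7 = ((y*y)*Y + y)/7 = (y²*Y + y)/7 = (Y*y² + y)/7 = (y + Y*y²)/7 = y/7 + Y*y²/7)
F(v) = -3
F(8)*N(-6, -7) - 44 = -3*(-6)*(1 - 7*(-6))/7 - 44 = -3*(-6)*(1 + 42)/7 - 44 = -3*(-6)*43/7 - 44 = -3*(-258/7) - 44 = 774/7 - 44 = 466/7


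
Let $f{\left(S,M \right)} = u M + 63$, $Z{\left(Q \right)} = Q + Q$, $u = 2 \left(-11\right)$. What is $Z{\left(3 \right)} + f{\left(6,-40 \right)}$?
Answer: $949$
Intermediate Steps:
$u = -22$
$Z{\left(Q \right)} = 2 Q$
$f{\left(S,M \right)} = 63 - 22 M$ ($f{\left(S,M \right)} = - 22 M + 63 = 63 - 22 M$)
$Z{\left(3 \right)} + f{\left(6,-40 \right)} = 2 \cdot 3 + \left(63 - -880\right) = 6 + \left(63 + 880\right) = 6 + 943 = 949$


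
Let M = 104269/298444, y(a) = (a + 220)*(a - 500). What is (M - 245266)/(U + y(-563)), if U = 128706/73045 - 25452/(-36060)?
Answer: -128535928338771303/191081276084022304 ≈ -0.67268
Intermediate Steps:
U = 21667599/8780009 (U = 128706*(1/73045) - 25452*(-1/36060) = 128706/73045 + 2121/3005 = 21667599/8780009 ≈ 2.4678)
y(a) = (-500 + a)*(220 + a) (y(a) = (220 + a)*(-500 + a) = (-500 + a)*(220 + a))
M = 104269/298444 (M = 104269*(1/298444) = 104269/298444 ≈ 0.34938)
(M - 245266)/(U + y(-563)) = (104269/298444 - 245266)/(21667599/8780009 + (-110000 + (-563)² - 280*(-563))) = -73198061835/(298444*(21667599/8780009 + (-110000 + 316969 + 157640))) = -73198061835/(298444*(21667599/8780009 + 364609)) = -73198061835/(298444*3201291969080/8780009) = -73198061835/298444*8780009/3201291969080 = -128535928338771303/191081276084022304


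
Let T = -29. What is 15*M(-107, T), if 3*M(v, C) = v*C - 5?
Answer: 15490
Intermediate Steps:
M(v, C) = -5/3 + C*v/3 (M(v, C) = (v*C - 5)/3 = (C*v - 5)/3 = (-5 + C*v)/3 = -5/3 + C*v/3)
15*M(-107, T) = 15*(-5/3 + (1/3)*(-29)*(-107)) = 15*(-5/3 + 3103/3) = 15*(3098/3) = 15490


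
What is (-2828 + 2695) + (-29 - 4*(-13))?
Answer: -110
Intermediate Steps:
(-2828 + 2695) + (-29 - 4*(-13)) = -133 + (-29 + 52) = -133 + 23 = -110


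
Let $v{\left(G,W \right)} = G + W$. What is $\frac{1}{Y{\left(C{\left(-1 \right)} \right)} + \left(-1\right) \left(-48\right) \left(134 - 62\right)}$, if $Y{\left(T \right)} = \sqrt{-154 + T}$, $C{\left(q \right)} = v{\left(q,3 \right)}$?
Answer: $\frac{432}{1493011} - \frac{i \sqrt{38}}{5972044} \approx 0.00028935 - 1.0322 \cdot 10^{-6} i$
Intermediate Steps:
$C{\left(q \right)} = 3 + q$ ($C{\left(q \right)} = q + 3 = 3 + q$)
$\frac{1}{Y{\left(C{\left(-1 \right)} \right)} + \left(-1\right) \left(-48\right) \left(134 - 62\right)} = \frac{1}{\sqrt{-154 + \left(3 - 1\right)} + \left(-1\right) \left(-48\right) \left(134 - 62\right)} = \frac{1}{\sqrt{-154 + 2} + 48 \cdot 72} = \frac{1}{\sqrt{-152} + 3456} = \frac{1}{2 i \sqrt{38} + 3456} = \frac{1}{3456 + 2 i \sqrt{38}}$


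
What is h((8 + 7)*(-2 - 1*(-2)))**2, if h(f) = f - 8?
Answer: 64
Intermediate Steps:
h(f) = -8 + f
h((8 + 7)*(-2 - 1*(-2)))**2 = (-8 + (8 + 7)*(-2 - 1*(-2)))**2 = (-8 + 15*(-2 + 2))**2 = (-8 + 15*0)**2 = (-8 + 0)**2 = (-8)**2 = 64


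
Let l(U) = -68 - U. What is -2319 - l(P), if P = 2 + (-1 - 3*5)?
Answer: -2265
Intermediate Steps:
P = -14 (P = 2 + (-1 - 15) = 2 - 16 = -14)
-2319 - l(P) = -2319 - (-68 - 1*(-14)) = -2319 - (-68 + 14) = -2319 - 1*(-54) = -2319 + 54 = -2265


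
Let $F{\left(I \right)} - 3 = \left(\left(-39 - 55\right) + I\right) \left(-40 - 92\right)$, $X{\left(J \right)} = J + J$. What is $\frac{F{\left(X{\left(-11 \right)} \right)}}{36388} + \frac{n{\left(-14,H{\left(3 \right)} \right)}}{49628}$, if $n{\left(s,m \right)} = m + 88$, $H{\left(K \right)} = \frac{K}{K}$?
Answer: $\frac{95411419}{225732958} \approx 0.42267$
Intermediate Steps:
$X{\left(J \right)} = 2 J$
$H{\left(K \right)} = 1$
$n{\left(s,m \right)} = 88 + m$
$F{\left(I \right)} = 12411 - 132 I$ ($F{\left(I \right)} = 3 + \left(\left(-39 - 55\right) + I\right) \left(-40 - 92\right) = 3 + \left(\left(-39 - 55\right) + I\right) \left(-132\right) = 3 + \left(-94 + I\right) \left(-132\right) = 3 - \left(-12408 + 132 I\right) = 12411 - 132 I$)
$\frac{F{\left(X{\left(-11 \right)} \right)}}{36388} + \frac{n{\left(-14,H{\left(3 \right)} \right)}}{49628} = \frac{12411 - 132 \cdot 2 \left(-11\right)}{36388} + \frac{88 + 1}{49628} = \left(12411 - -2904\right) \frac{1}{36388} + 89 \cdot \frac{1}{49628} = \left(12411 + 2904\right) \frac{1}{36388} + \frac{89}{49628} = 15315 \cdot \frac{1}{36388} + \frac{89}{49628} = \frac{15315}{36388} + \frac{89}{49628} = \frac{95411419}{225732958}$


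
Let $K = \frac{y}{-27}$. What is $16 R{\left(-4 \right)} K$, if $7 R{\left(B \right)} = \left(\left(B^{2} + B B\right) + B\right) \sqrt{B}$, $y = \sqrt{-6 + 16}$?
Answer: $- \frac{128 i \sqrt{10}}{27} \approx - 14.992 i$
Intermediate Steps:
$y = \sqrt{10} \approx 3.1623$
$R{\left(B \right)} = \frac{\sqrt{B} \left(B + 2 B^{2}\right)}{7}$ ($R{\left(B \right)} = \frac{\left(\left(B^{2} + B B\right) + B\right) \sqrt{B}}{7} = \frac{\left(\left(B^{2} + B^{2}\right) + B\right) \sqrt{B}}{7} = \frac{\left(2 B^{2} + B\right) \sqrt{B}}{7} = \frac{\left(B + 2 B^{2}\right) \sqrt{B}}{7} = \frac{\sqrt{B} \left(B + 2 B^{2}\right)}{7}$)
$K = - \frac{\sqrt{10}}{27}$ ($K = \frac{\sqrt{10}}{-27} = \sqrt{10} \left(- \frac{1}{27}\right) = - \frac{\sqrt{10}}{27} \approx -0.11712$)
$16 R{\left(-4 \right)} K = 16 \frac{\left(-4\right)^{\frac{3}{2}} \left(1 + 2 \left(-4\right)\right)}{7} \left(- \frac{\sqrt{10}}{27}\right) = 16 \frac{- 8 i \left(1 - 8\right)}{7} \left(- \frac{\sqrt{10}}{27}\right) = 16 \cdot \frac{1}{7} \left(- 8 i\right) \left(-7\right) \left(- \frac{\sqrt{10}}{27}\right) = 16 \cdot 8 i \left(- \frac{\sqrt{10}}{27}\right) = 128 i \left(- \frac{\sqrt{10}}{27}\right) = - \frac{128 i \sqrt{10}}{27}$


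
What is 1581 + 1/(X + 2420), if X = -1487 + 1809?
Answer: 4335103/2742 ≈ 1581.0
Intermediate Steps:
X = 322
1581 + 1/(X + 2420) = 1581 + 1/(322 + 2420) = 1581 + 1/2742 = 4335103/2742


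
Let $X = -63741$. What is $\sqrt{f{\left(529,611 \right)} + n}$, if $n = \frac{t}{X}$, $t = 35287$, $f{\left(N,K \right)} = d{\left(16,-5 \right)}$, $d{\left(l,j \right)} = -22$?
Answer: $\frac{i \sqrt{91633360449}}{63741} \approx 4.7491 i$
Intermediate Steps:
$f{\left(N,K \right)} = -22$
$n = - \frac{35287}{63741}$ ($n = \frac{35287}{-63741} = 35287 \left(- \frac{1}{63741}\right) = - \frac{35287}{63741} \approx -0.5536$)
$\sqrt{f{\left(529,611 \right)} + n} = \sqrt{-22 - \frac{35287}{63741}} = \sqrt{- \frac{1437589}{63741}} = \frac{i \sqrt{91633360449}}{63741}$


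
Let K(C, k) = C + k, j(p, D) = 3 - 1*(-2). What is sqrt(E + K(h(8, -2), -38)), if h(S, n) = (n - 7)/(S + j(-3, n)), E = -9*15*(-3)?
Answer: sqrt(61906)/13 ≈ 19.139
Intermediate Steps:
j(p, D) = 5 (j(p, D) = 3 + 2 = 5)
E = 405 (E = -135*(-3) = 405)
h(S, n) = (-7 + n)/(5 + S) (h(S, n) = (n - 7)/(S + 5) = (-7 + n)/(5 + S))
sqrt(E + K(h(8, -2), -38)) = sqrt(405 + ((-7 - 2)/(5 + 8) - 38)) = sqrt(405 + (-9/13 - 38)) = sqrt(405 - 503/13) = sqrt(4762/13) = sqrt(61906)/13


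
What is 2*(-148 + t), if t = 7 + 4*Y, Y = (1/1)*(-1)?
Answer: -290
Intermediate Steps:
Y = -1 (Y = (1*1)*(-1) = 1*(-1) = -1)
t = 3 (t = 7 + 4*(-1) = 7 - 4 = 3)
2*(-148 + t) = 2*(-148 + 3) = 2*(-145) = -290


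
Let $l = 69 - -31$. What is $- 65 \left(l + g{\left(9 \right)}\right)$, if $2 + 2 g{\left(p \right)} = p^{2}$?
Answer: $- \frac{18135}{2} \approx -9067.5$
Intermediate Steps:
$g{\left(p \right)} = -1 + \frac{p^{2}}{2}$
$l = 100$ ($l = 69 + 31 = 100$)
$- 65 \left(l + g{\left(9 \right)}\right) = - 65 \left(100 - \left(1 - \frac{9^{2}}{2}\right)\right) = - 65 \left(100 + \left(-1 + \frac{1}{2} \cdot 81\right)\right) = - 65 \left(100 + \left(-1 + \frac{81}{2}\right)\right) = - 65 \left(100 + \frac{79}{2}\right) = \left(-65\right) \frac{279}{2} = - \frac{18135}{2}$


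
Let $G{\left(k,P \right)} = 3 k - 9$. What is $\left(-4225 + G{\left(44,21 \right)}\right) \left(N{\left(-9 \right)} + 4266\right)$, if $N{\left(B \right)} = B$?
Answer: $-17462214$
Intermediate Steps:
$G{\left(k,P \right)} = -9 + 3 k$
$\left(-4225 + G{\left(44,21 \right)}\right) \left(N{\left(-9 \right)} + 4266\right) = \left(-4225 + \left(-9 + 3 \cdot 44\right)\right) \left(-9 + 4266\right) = \left(-4225 + \left(-9 + 132\right)\right) 4257 = \left(-4225 + 123\right) 4257 = \left(-4102\right) 4257 = -17462214$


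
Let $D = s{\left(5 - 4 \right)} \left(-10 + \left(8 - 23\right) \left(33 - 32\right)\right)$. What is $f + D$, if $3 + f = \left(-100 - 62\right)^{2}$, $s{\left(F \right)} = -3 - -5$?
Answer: $26191$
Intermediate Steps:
$s{\left(F \right)} = 2$ ($s{\left(F \right)} = -3 + 5 = 2$)
$f = 26241$ ($f = -3 + \left(-100 - 62\right)^{2} = -3 + \left(-162\right)^{2} = -3 + 26244 = 26241$)
$D = -50$ ($D = 2 \left(-10 + \left(8 - 23\right) \left(33 - 32\right)\right) = 2 \left(-10 - 15\right) = 2 \left(-25\right) = -50$)
$f + D = 26241 - 50 = 26191$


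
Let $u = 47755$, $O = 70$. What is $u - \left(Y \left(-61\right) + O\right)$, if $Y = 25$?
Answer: $49210$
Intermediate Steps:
$u - \left(Y \left(-61\right) + O\right) = 47755 - \left(25 \left(-61\right) + 70\right) = 47755 - \left(-1525 + 70\right) = 47755 - -1455 = 47755 + 1455 = 49210$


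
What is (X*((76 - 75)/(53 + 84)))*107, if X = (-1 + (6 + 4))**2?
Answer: 8667/137 ≈ 63.263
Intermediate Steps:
X = 81 (X = (-1 + 10)**2 = 9**2 = 81)
(X*((76 - 75)/(53 + 84)))*107 = (81*((76 - 75)/(53 + 84)))*107 = (81*(1/137))*107 = (81/137)*107 = 8667/137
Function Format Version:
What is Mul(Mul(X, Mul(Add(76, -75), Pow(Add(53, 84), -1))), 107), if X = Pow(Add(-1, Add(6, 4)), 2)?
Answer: Rational(8667, 137) ≈ 63.263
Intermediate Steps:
X = 81 (X = Pow(Add(-1, 10), 2) = Pow(9, 2) = 81)
Mul(Mul(X, Mul(Add(76, -75), Pow(Add(53, 84), -1))), 107) = Mul(Mul(81, Mul(Add(76, -75), Pow(Add(53, 84), -1))), 107) = Mul(Mul(81, Mul(1, Pow(137, -1))), 107) = Mul(Mul(81, Mul(1, Rational(1, 137))), 107) = Mul(Mul(81, Rational(1, 137)), 107) = Mul(Rational(81, 137), 107) = Rational(8667, 137)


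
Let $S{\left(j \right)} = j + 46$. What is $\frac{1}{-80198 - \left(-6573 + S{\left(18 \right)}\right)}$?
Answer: $- \frac{1}{73689} \approx -1.3571 \cdot 10^{-5}$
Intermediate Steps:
$S{\left(j \right)} = 46 + j$
$\frac{1}{-80198 - \left(-6573 + S{\left(18 \right)}\right)} = \frac{1}{-80198 + \left(6573 - \left(46 + 18\right)\right)} = \frac{1}{-80198 + \left(6573 - 64\right)} = \frac{1}{-80198 + 6509} = \frac{1}{-73689} = - \frac{1}{73689}$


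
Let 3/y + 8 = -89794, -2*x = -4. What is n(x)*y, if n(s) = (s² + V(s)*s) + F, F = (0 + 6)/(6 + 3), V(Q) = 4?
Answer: -19/44901 ≈ -0.00042315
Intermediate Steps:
x = 2 (x = -½*(-4) = 2)
F = ⅔ (F = 6/9 = 6*(⅑) = ⅔ ≈ 0.66667)
n(s) = ⅔ + s² + 4*s (n(s) = (s² + 4*s) + ⅔ = ⅔ + s² + 4*s)
y = -1/29934 (y = 3/(-8 - 89794) = 3/(-89802) = 3*(-1/89802) = -1/29934 ≈ -3.3407e-5)
n(x)*y = (⅔ + 2² + 4*2)*(-1/29934) = (⅔ + 4 + 8)*(-1/29934) = (38/3)*(-1/29934) = -19/44901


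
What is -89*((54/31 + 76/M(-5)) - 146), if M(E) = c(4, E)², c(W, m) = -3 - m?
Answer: 345587/31 ≈ 11148.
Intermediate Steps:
M(E) = (-3 - E)²
-89*((54/31 + 76/M(-5)) - 146) = -89*((54/31 + 76/((3 - 5)²)) - 146) = -89*((54*(1/31) + 76/((-2)²)) - 146) = -89*((54/31 + 76/4) - 146) = -89*((54/31 + 76*(¼)) - 146) = -89*((54/31 + 19) - 146) = -89*(643/31 - 146) = -89*(-3883/31) = 345587/31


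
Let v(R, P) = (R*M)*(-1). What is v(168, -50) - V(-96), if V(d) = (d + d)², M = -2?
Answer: -36528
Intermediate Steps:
v(R, P) = 2*R (v(R, P) = (R*(-2))*(-1) = -2*R*(-1) = 2*R)
V(d) = 4*d² (V(d) = (2*d)² = 4*d²)
v(168, -50) - V(-96) = 2*168 - 4*(-96)² = 336 - 4*9216 = 336 - 1*36864 = 336 - 36864 = -36528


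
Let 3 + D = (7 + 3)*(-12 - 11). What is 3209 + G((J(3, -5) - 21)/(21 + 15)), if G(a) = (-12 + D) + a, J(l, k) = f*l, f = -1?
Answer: 8890/3 ≈ 2963.3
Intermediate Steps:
D = -233 (D = -3 + (7 + 3)*(-12 - 11) = -3 + 10*(-23) = -3 - 230 = -233)
J(l, k) = -l
G(a) = -245 + a (G(a) = (-12 - 233) + a = -245 + a)
3209 + G((J(3, -5) - 21)/(21 + 15)) = 3209 + (-245 + (-1*3 - 21)/(21 + 15)) = 3209 + (-245 + (-3 - 21)/36) = 3209 + (-245 - 24*1/36) = 3209 + (-245 - 2/3) = 3209 - 737/3 = 8890/3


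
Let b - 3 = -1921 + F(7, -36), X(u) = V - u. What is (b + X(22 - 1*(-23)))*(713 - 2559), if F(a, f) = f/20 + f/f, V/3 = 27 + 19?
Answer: 16852134/5 ≈ 3.3704e+6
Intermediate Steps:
V = 138 (V = 3*(27 + 19) = 3*46 = 138)
F(a, f) = 1 + f/20 (F(a, f) = f*(1/20) + 1 = f/20 + 1 = 1 + f/20)
X(u) = 138 - u
b = -9594/5 (b = 3 + (-1921 + (1 + (1/20)*(-36))) = 3 + (-1921 + (1 - 9/5)) = 3 + (-1921 - ⅘) = 3 - 9609/5 = -9594/5 ≈ -1918.8)
(b + X(22 - 1*(-23)))*(713 - 2559) = (-9594/5 + (138 - (22 - 1*(-23))))*(713 - 2559) = (-9594/5 + (138 - (22 + 23)))*(-1846) = (-9594/5 + (138 - 1*45))*(-1846) = (-9594/5 + (138 - 45))*(-1846) = (-9594/5 + 93)*(-1846) = -9129/5*(-1846) = 16852134/5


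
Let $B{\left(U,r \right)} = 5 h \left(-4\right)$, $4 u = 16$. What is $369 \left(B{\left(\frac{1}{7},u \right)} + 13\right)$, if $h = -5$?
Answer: $41697$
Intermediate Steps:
$u = 4$ ($u = \frac{1}{4} \cdot 16 = 4$)
$B{\left(U,r \right)} = 100$ ($B{\left(U,r \right)} = 5 \left(-5\right) \left(-4\right) = \left(-25\right) \left(-4\right) = 100$)
$369 \left(B{\left(\frac{1}{7},u \right)} + 13\right) = 369 \left(100 + 13\right) = 369 \cdot 113 = 41697$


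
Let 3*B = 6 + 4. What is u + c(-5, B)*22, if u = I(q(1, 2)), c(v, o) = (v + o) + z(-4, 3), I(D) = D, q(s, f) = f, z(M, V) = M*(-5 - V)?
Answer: 2008/3 ≈ 669.33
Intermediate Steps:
B = 10/3 (B = (6 + 4)/3 = (⅓)*10 = 10/3 ≈ 3.3333)
c(v, o) = 32 + o + v (c(v, o) = (v + o) - 1*(-4)*(5 + 3) = (o + v) - 1*(-4)*8 = (o + v) + 32 = 32 + o + v)
u = 2
u + c(-5, B)*22 = 2 + (32 + 10/3 - 5)*22 = 2 + (91/3)*22 = 2 + 2002/3 = 2008/3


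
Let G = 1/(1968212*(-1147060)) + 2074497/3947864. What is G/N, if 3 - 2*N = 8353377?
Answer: -585437900761240247/4653311625183007589367120 ≈ -1.2581e-7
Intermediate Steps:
N = -4176687 (N = 3/2 - ½*8353377 = 3/2 - 8353377/2 = -4176687)
G = 585437900761240247/1114115476017955760 (G = (1/1968212)*(-1/1147060) + 2074497*(1/3947864) = -1/2257657256720 + 2074497/3947864 = 585437900761240247/1114115476017955760 ≈ 0.52547)
G/N = (585437900761240247/1114115476017955760)/(-4176687) = (585437900761240247/1114115476017955760)*(-1/4176687) = -585437900761240247/4653311625183007589367120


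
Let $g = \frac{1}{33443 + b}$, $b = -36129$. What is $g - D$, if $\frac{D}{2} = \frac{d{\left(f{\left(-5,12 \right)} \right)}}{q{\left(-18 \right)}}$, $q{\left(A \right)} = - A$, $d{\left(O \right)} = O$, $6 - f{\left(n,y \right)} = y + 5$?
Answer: $\frac{29537}{24174} \approx 1.2218$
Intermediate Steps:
$f{\left(n,y \right)} = 1 - y$ ($f{\left(n,y \right)} = 6 - \left(y + 5\right) = 6 - \left(5 + y\right) = 1 - y$)
$D = - \frac{11}{9}$ ($D = 2 \frac{1 - 12}{\left(-1\right) \left(-18\right)} = 2 \frac{1 - 12}{18} = 2 \left(\left(-11\right) \frac{1}{18}\right) = 2 \left(- \frac{11}{18}\right) = - \frac{11}{9} \approx -1.2222$)
$g = - \frac{1}{2686}$ ($g = \frac{1}{33443 - 36129} = \frac{1}{-2686} = - \frac{1}{2686} \approx -0.0003723$)
$g - D = - \frac{1}{2686} - - \frac{11}{9} = - \frac{1}{2686} + \frac{11}{9} = \frac{29537}{24174}$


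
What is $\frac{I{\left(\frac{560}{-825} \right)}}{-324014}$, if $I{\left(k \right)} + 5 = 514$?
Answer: $- \frac{509}{324014} \approx -0.0015709$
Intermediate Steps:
$I{\left(k \right)} = 509$ ($I{\left(k \right)} = -5 + 514 = 509$)
$\frac{I{\left(\frac{560}{-825} \right)}}{-324014} = \frac{509}{-324014} = 509 \left(- \frac{1}{324014}\right) = - \frac{509}{324014}$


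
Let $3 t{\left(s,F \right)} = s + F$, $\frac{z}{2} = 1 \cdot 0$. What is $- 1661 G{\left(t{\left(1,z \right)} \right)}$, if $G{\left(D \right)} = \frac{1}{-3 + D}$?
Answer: $\frac{4983}{8} \approx 622.88$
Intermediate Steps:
$z = 0$ ($z = 2 \cdot 1 \cdot 0 = 2 \cdot 0 = 0$)
$t{\left(s,F \right)} = \frac{F}{3} + \frac{s}{3}$ ($t{\left(s,F \right)} = \frac{s + F}{3} = \frac{F + s}{3} = \frac{F}{3} + \frac{s}{3}$)
$- 1661 G{\left(t{\left(1,z \right)} \right)} = - \frac{1661}{-3 + \left(\frac{1}{3} \cdot 0 + \frac{1}{3} \cdot 1\right)} = - \frac{1661}{-3 + \left(0 + \frac{1}{3}\right)} = - \frac{1661}{-3 + \frac{1}{3}} = - \frac{1661}{- \frac{8}{3}} = \left(-1661\right) \left(- \frac{3}{8}\right) = \frac{4983}{8}$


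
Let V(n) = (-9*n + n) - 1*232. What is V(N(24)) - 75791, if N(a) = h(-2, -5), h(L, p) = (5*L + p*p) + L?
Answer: -76127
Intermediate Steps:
h(L, p) = p² + 6*L (h(L, p) = (5*L + p²) + L = (p² + 5*L) + L = p² + 6*L)
N(a) = 13 (N(a) = (-5)² + 6*(-2) = 25 - 12 = 13)
V(n) = -232 - 8*n (V(n) = -8*n - 232 = -232 - 8*n)
V(N(24)) - 75791 = (-232 - 8*13) - 75791 = (-232 - 104) - 75791 = -336 - 75791 = -76127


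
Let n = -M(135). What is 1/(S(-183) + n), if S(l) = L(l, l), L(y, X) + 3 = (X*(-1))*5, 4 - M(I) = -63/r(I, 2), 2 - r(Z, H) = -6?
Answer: 8/7201 ≈ 0.0011110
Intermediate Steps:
r(Z, H) = 8 (r(Z, H) = 2 - 1*(-6) = 2 + 6 = 8)
M(I) = 95/8 (M(I) = 4 - (-63)/8 = 4 - 1*(-63/8) = 4 + 63/8 = 95/8)
L(y, X) = -3 - 5*X (L(y, X) = -3 + (X*(-1))*5 = -3 - X*5 = -3 - 5*X)
S(l) = -3 - 5*l
n = -95/8 (n = -1*95/8 = -95/8 ≈ -11.875)
1/(S(-183) + n) = 1/((-3 - 5*(-183)) - 95/8) = 1/((-3 + 915) - 95/8) = 1/(912 - 95/8) = 1/(7201/8) = 8/7201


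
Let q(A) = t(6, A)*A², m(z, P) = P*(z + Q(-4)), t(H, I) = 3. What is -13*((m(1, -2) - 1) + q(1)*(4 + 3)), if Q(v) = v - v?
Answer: -234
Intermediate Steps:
Q(v) = 0
m(z, P) = P*z (m(z, P) = P*(z + 0) = P*z)
q(A) = 3*A²
-13*((m(1, -2) - 1) + q(1)*(4 + 3)) = -13*((-2*1 - 1) + (3*1²)*(4 + 3)) = -13*((-2 - 1) + (3*1)*7) = -13*(-3 + 3*7) = -13*(-3 + 21) = -13*18 = -234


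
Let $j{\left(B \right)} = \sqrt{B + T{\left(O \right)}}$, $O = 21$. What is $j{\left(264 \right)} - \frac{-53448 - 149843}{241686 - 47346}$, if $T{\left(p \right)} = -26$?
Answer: $\frac{203291}{194340} + \sqrt{238} \approx 16.473$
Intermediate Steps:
$j{\left(B \right)} = \sqrt{-26 + B}$ ($j{\left(B \right)} = \sqrt{B - 26} = \sqrt{-26 + B}$)
$j{\left(264 \right)} - \frac{-53448 - 149843}{241686 - 47346} = \sqrt{-26 + 264} - \frac{-53448 - 149843}{241686 - 47346} = \sqrt{238} - \frac{-53448 - 149843}{194340} = \sqrt{238} - \left(-203291\right) \frac{1}{194340} = \sqrt{238} - - \frac{203291}{194340} = \sqrt{238} + \frac{203291}{194340} = \frac{203291}{194340} + \sqrt{238}$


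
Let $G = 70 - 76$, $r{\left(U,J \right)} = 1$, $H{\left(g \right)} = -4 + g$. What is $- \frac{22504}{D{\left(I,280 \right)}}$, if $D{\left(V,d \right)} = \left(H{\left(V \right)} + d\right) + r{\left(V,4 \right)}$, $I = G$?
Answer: $- \frac{22504}{271} \approx -83.041$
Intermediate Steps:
$G = -6$
$I = -6$
$D{\left(V,d \right)} = -3 + V + d$ ($D{\left(V,d \right)} = \left(\left(-4 + V\right) + d\right) + 1 = \left(-4 + V + d\right) + 1 = -3 + V + d$)
$- \frac{22504}{D{\left(I,280 \right)}} = - \frac{22504}{-3 - 6 + 280} = - \frac{22504}{271}$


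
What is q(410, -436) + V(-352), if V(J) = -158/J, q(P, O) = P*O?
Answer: -31461681/176 ≈ -1.7876e+5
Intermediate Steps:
q(P, O) = O*P
q(410, -436) + V(-352) = -436*410 - 158/(-352) = -178760 - 158*(-1/352) = -178760 + 79/176 = -31461681/176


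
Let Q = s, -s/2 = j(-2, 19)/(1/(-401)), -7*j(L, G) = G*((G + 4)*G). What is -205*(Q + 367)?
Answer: 1364569585/7 ≈ 1.9494e+8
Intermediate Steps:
j(L, G) = -G²*(4 + G)/7 (j(L, G) = -G*(G + 4)*G/7 = -G*(4 + G)*G/7 = -G*G*(4 + G)/7 = -G²*(4 + G)/7)
s = -6659006/7 (s = -2*(⅐)*19²*(-4 - 1*19)/(1/(-401)) = -2*(⅐)*361*(-4 - 19)/(-1/401) = -2*(⅐)*361*(-23)*(-401) = -(-16606)*(-401)/7 = -2*3329503/7 = -6659006/7 ≈ -9.5129e+5)
Q = -6659006/7 ≈ -9.5129e+5
-205*(Q + 367) = -205*(-6659006/7 + 367) = -205*(-6656437/7) = 1364569585/7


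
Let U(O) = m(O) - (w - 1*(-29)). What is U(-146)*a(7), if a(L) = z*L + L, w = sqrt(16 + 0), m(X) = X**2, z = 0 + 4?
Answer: 744905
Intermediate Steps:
z = 4
w = 4 (w = sqrt(16) = 4)
U(O) = -33 + O**2 (U(O) = O**2 - (4 - 1*(-29)) = O**2 - (4 + 29) = O**2 - 1*33 = O**2 - 33 = -33 + O**2)
a(L) = 5*L (a(L) = 4*L + L = 5*L)
U(-146)*a(7) = (-33 + (-146)**2)*(5*7) = (-33 + 21316)*35 = 21283*35 = 744905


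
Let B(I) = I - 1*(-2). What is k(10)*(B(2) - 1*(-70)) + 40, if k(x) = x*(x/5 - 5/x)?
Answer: 1150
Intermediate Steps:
B(I) = 2 + I (B(I) = I + 2 = 2 + I)
k(x) = x*(-5/x + x/5) (k(x) = x*(x*(⅕) - 5/x) = x*(x/5 - 5/x) = x*(-5/x + x/5))
k(10)*(B(2) - 1*(-70)) + 40 = (-5 + (⅕)*10²)*((2 + 2) - 1*(-70)) + 40 = (-5 + (⅕)*100)*(4 + 70) + 40 = (-5 + 20)*74 + 40 = 15*74 + 40 = 1110 + 40 = 1150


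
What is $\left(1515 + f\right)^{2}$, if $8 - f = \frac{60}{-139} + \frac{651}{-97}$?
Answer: $\frac{425634777522724}{181791289} \approx 2.3413 \cdot 10^{6}$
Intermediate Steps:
$f = \frac{204173}{13483}$ ($f = 8 - \left(\frac{60}{-139} + \frac{651}{-97}\right) = 8 - \left(60 \left(- \frac{1}{139}\right) + 651 \left(- \frac{1}{97}\right)\right) = 8 - \left(- \frac{60}{139} - \frac{651}{97}\right) = 8 - - \frac{96309}{13483} = 8 + \frac{96309}{13483} = \frac{204173}{13483} \approx 15.143$)
$\left(1515 + f\right)^{2} = \left(1515 + \frac{204173}{13483}\right)^{2} = \left(\frac{20630918}{13483}\right)^{2} = \frac{425634777522724}{181791289}$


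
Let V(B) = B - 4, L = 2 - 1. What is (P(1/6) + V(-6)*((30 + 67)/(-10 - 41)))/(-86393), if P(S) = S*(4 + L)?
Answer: -675/2937362 ≈ -0.00022980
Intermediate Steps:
L = 1
V(B) = -4 + B
P(S) = 5*S (P(S) = S*(4 + 1) = S*5 = 5*S)
(P(1/6) + V(-6)*((30 + 67)/(-10 - 41)))/(-86393) = (5/6 + (-4 - 6)*((30 + 67)/(-10 - 41)))/(-86393) = (5*(⅙) - 970/(-51))*(-1/86393) = (⅚ - 970*(-1)/51)*(-1/86393) = (⅚ - 10*(-97/51))*(-1/86393) = (⅚ + 970/51)*(-1/86393) = (675/34)*(-1/86393) = -675/2937362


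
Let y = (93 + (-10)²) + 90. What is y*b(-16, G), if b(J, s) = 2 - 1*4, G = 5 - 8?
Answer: -566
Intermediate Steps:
G = -3
b(J, s) = -2 (b(J, s) = 2 - 4 = -2)
y = 283 (y = (93 + 100) + 90 = 193 + 90 = 283)
y*b(-16, G) = 283*(-2) = -566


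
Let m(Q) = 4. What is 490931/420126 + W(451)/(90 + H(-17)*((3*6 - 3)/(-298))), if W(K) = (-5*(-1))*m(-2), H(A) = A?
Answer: 7163677/5158690 ≈ 1.3887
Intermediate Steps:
W(K) = 20 (W(K) = -5*(-1)*4 = 5*4 = 20)
490931/420126 + W(451)/(90 + H(-17)*((3*6 - 3)/(-298))) = 490931/420126 + 20/(90 - 17*(3*6 - 3)/(-298)) = 490931*(1/420126) + 20/(90 - 17*(18 - 3)*(-1)/298) = 10019/8574 + 20/(90 - 255*(-1)/298) = 10019/8574 + 20/(90 - 17*(-15/298)) = 10019/8574 + 20/(90 + 255/298) = 10019/8574 + 20/(27075/298) = 10019/8574 + 20*(298/27075) = 10019/8574 + 1192/5415 = 7163677/5158690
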